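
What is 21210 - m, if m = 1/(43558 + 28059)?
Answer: 1518996569/71617 ≈ 21210.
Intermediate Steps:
m = 1/71617 ≈ 1.3963e-5
21210 - m = 21210 - 1*1/71617 = 21210 - 1/71617 = 1518996569/71617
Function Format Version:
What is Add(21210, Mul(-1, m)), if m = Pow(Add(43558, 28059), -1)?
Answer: Rational(1518996569, 71617) ≈ 21210.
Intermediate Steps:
m = Rational(1, 71617) (m = Pow(71617, -1) = Rational(1, 71617) ≈ 1.3963e-5)
Add(21210, Mul(-1, m)) = Add(21210, Mul(-1, Rational(1, 71617))) = Add(21210, Rational(-1, 71617)) = Rational(1518996569, 71617)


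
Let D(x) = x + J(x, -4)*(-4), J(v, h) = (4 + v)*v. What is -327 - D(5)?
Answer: -152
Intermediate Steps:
J(v, h) = v*(4 + v)
D(x) = x - 4*x*(4 + x) (D(x) = x + (x*(4 + x))*(-4) = x - 4*x*(4 + x))
-327 - D(5) = -327 - 5*(-15 - 4*5) = -327 - 5*(-15 - 20) = -327 - 5*(-35) = -327 - 1*(-175) = -327 + 175 = -152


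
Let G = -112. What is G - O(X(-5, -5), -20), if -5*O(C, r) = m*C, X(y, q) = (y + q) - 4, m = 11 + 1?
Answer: -728/5 ≈ -145.60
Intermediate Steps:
m = 12
X(y, q) = -4 + q + y (X(y, q) = (q + y) - 4 = -4 + q + y)
O(C, r) = -12*C/5
G - O(X(-5, -5), -20) = -112 - (-12)*(-4 - 5 - 5)/5 = -112 - (-12)*(-14)/5 = -112 - 1*168/5 = -112 - 168/5 = -728/5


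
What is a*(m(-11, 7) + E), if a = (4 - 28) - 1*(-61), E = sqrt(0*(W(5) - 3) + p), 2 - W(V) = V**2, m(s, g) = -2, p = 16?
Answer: 74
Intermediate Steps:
W(V) = 2 - V**2
E = 4 (E = sqrt(0*((2 - 1*5**2) - 3) + 16) = sqrt(0*((2 - 1*25) - 3) + 16) = sqrt(0*((2 - 25) - 3) + 16) = sqrt(0*(-23 - 3) + 16) = sqrt(0*(-26) + 16) = sqrt(0 + 16) = sqrt(16) = 4)
a = 37 (a = -24 + 61 = 37)
a*(m(-11, 7) + E) = 37*(-2 + 4) = 37*2 = 74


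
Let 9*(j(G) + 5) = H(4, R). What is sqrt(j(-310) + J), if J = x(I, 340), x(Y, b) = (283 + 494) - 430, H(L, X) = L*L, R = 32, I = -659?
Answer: sqrt(3094)/3 ≈ 18.541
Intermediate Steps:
H(L, X) = L**2
j(G) = -29/9 (j(G) = -5 + (1/9)*4**2 = -5 + (1/9)*16 = -5 + 16/9 = -29/9)
x(Y, b) = 347 (x(Y, b) = 777 - 430 = 347)
J = 347
sqrt(j(-310) + J) = sqrt(-29/9 + 347) = sqrt(3094/9) = sqrt(3094)/3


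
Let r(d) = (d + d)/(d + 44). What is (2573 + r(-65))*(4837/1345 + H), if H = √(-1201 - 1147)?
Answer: 37426633/4035 + 108326*I*√587/21 ≈ 9275.5 + 1.2498e+5*I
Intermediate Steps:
H = 2*I*√587 (H = √(-2348) = 2*I*√587 ≈ 48.456*I)
r(d) = 2*d/(44 + d) (r(d) = (2*d)/(44 + d) = 2*d/(44 + d))
(2573 + r(-65))*(4837/1345 + H) = (2573 + 2*(-65)/(44 - 65))*(4837/1345 + 2*I*√587) = (2573 + 2*(-65)/(-21))*(4837*(1/1345) + 2*I*√587) = (2573 + 2*(-65)*(-1/21))*(4837/1345 + 2*I*√587) = (2573 + 130/21)*(4837/1345 + 2*I*√587) = 54163*(4837/1345 + 2*I*√587)/21 = 37426633/4035 + 108326*I*√587/21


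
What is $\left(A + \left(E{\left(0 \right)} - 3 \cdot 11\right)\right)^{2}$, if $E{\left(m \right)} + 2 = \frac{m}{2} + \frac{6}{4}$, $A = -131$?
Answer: $\frac{108241}{4} \approx 27060.0$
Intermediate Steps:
$E{\left(m \right)} = - \frac{1}{2} + \frac{m}{2}$ ($E{\left(m \right)} = -2 + \left(\frac{m}{2} + \frac{6}{4}\right) = -2 + \left(m \frac{1}{2} + 6 \cdot \frac{1}{4}\right) = -2 + \left(\frac{m}{2} + \frac{3}{2}\right) = -2 + \left(\frac{3}{2} + \frac{m}{2}\right) = - \frac{1}{2} + \frac{m}{2}$)
$\left(A + \left(E{\left(0 \right)} - 3 \cdot 11\right)\right)^{2} = \left(-131 + \left(\left(- \frac{1}{2} + \frac{1}{2} \cdot 0\right) - 3 \cdot 11\right)\right)^{2} = \left(-131 + \left(\left(- \frac{1}{2} + 0\right) - 33\right)\right)^{2} = \left(-131 - \frac{67}{2}\right)^{2} = \left(- \frac{329}{2}\right)^{2} = \frac{108241}{4}$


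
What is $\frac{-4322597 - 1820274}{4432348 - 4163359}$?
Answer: $- \frac{877553}{38427} \approx -22.837$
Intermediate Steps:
$\frac{-4322597 - 1820274}{4432348 - 4163359} = - \frac{6142871}{268989} = \left(-6142871\right) \frac{1}{268989} = - \frac{877553}{38427}$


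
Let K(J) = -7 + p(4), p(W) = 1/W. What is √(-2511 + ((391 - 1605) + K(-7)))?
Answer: I*√14927/2 ≈ 61.088*I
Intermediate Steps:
K(J) = -27/4 (K(J) = -7 + 1/4 = -7 + ¼ = -27/4)
√(-2511 + ((391 - 1605) + K(-7))) = √(-2511 + ((391 - 1605) - 27/4)) = √(-2511 + (-1214 - 27/4)) = √(-2511 - 4883/4) = √(-14927/4) = I*√14927/2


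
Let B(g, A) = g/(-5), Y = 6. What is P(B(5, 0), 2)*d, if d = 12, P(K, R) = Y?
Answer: 72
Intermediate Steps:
B(g, A) = -g/5 (B(g, A) = g*(-⅕) = -g/5)
P(K, R) = 6
P(B(5, 0), 2)*d = 6*12 = 72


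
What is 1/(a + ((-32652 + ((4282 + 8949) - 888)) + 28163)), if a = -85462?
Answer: -1/77608 ≈ -1.2885e-5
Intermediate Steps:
1/(a + ((-32652 + ((4282 + 8949) - 888)) + 28163)) = 1/(-85462 + ((-32652 + ((4282 + 8949) - 888)) + 28163)) = 1/(-85462 + ((-32652 + (13231 - 888)) + 28163)) = 1/(-85462 + ((-32652 + 12343) + 28163)) = 1/(-85462 + (-20309 + 28163)) = 1/(-85462 + 7854) = 1/(-77608) = -1/77608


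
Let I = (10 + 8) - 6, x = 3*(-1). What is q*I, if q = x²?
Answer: 108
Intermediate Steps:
x = -3
q = 9 (q = (-3)² = 9)
I = 12 (I = 18 - 6 = 12)
q*I = 9*12 = 108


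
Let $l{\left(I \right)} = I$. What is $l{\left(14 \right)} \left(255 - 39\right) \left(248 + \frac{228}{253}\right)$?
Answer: $\frac{190427328}{253} \approx 7.5268 \cdot 10^{5}$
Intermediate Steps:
$l{\left(14 \right)} \left(255 - 39\right) \left(248 + \frac{228}{253}\right) = 14 \left(255 - 39\right) \left(248 + \frac{228}{253}\right) = 14 \cdot 216 \left(248 + 228 \cdot \frac{1}{253}\right) = 14 \cdot 216 \left(248 + \frac{228}{253}\right) = 14 \cdot 216 \cdot \frac{62972}{253} = 14 \cdot \frac{13601952}{253} = \frac{190427328}{253}$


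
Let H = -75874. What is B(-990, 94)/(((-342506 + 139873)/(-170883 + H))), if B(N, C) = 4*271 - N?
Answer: 511774018/202633 ≈ 2525.6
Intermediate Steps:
B(N, C) = 1084 - N
B(-990, 94)/(((-342506 + 139873)/(-170883 + H))) = (1084 - 1*(-990))/(((-342506 + 139873)/(-170883 - 75874))) = (1084 + 990)/((-202633/(-246757))) = 2074/((-202633*(-1/246757))) = 2074/(202633/246757) = 2074*(246757/202633) = 511774018/202633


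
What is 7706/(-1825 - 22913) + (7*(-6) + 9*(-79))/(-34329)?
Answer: -40985260/141538467 ≈ -0.28957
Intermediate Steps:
7706/(-1825 - 22913) + (7*(-6) + 9*(-79))/(-34329) = 7706/(-24738) + (-42 - 711)*(-1/34329) = 7706*(-1/24738) - 753*(-1/34329) = -3853/12369 + 251/11443 = -40985260/141538467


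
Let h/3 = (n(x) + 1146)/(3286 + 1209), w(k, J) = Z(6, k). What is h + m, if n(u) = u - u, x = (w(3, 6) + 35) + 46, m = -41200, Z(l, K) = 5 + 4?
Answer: -185190562/4495 ≈ -41199.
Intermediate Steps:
Z(l, K) = 9
w(k, J) = 9
x = 90 (x = (9 + 35) + 46 = 44 + 46 = 90)
n(u) = 0
h = 3438/4495 (h = 3*((0 + 1146)/(3286 + 1209)) = 3*(1146/4495) = 3438/4495 ≈ 0.76485)
h + m = 3438/4495 - 41200 = -185190562/4495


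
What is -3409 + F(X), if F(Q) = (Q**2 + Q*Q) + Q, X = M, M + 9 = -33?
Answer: 77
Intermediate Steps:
M = -42 (M = -9 - 33 = -42)
X = -42
F(Q) = Q + 2*Q**2 (F(Q) = (Q**2 + Q**2) + Q = 2*Q**2 + Q = Q + 2*Q**2)
-3409 + F(X) = -3409 - 42*(1 + 2*(-42)) = -3409 - 42*(1 - 84) = -3409 - 42*(-83) = -3409 + 3486 = 77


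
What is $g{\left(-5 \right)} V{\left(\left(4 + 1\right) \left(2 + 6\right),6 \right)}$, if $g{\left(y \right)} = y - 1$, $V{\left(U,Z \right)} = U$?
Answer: $-240$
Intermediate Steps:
$g{\left(y \right)} = -1 + y$ ($g{\left(y \right)} = y - 1 = -1 + y$)
$g{\left(-5 \right)} V{\left(\left(4 + 1\right) \left(2 + 6\right),6 \right)} = \left(-1 - 5\right) \left(4 + 1\right) \left(2 + 6\right) = - 6 \cdot 5 \cdot 8 = \left(-6\right) 40 = -240$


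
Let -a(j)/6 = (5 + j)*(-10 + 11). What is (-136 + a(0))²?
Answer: 27556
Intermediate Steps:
a(j) = -30 - 6*j (a(j) = -6*(5 + j)*(-10 + 11) = -6*(5 + j) = -30 - 6*j)
(-136 + a(0))² = (-136 + (-30 - 6*0))² = (-136 + (-30 + 0))² = (-136 - 30)² = (-166)² = 27556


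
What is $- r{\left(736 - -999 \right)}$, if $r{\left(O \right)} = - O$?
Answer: $1735$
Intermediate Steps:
$- r{\left(736 - -999 \right)} = - \left(-1\right) \left(736 - -999\right) = - \left(-1\right) \left(736 + 999\right) = - \left(-1\right) 1735 = \left(-1\right) \left(-1735\right) = 1735$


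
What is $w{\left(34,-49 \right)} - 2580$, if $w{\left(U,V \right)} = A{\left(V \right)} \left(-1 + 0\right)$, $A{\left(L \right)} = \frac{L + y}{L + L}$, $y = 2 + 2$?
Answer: $- \frac{252885}{98} \approx -2580.5$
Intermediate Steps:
$y = 4$
$A{\left(L \right)} = \frac{4 + L}{2 L}$ ($A{\left(L \right)} = \frac{L + 4}{L + L} = \frac{4 + L}{2 L}$)
$w{\left(U,V \right)} = - \frac{4 + V}{2 V}$ ($w{\left(U,V \right)} = \frac{4 + V}{2 V} \left(-1 + 0\right) = \frac{4 + V}{2 V} \left(-1\right) = - \frac{4 + V}{2 V}$)
$w{\left(34,-49 \right)} - 2580 = \frac{-4 - -49}{2 \left(-49\right)} - 2580 = \frac{1}{2} \left(- \frac{1}{49}\right) \left(-4 + 49\right) - 2580 = \frac{1}{2} \left(- \frac{1}{49}\right) 45 - 2580 = - \frac{45}{98} - 2580 = - \frac{252885}{98}$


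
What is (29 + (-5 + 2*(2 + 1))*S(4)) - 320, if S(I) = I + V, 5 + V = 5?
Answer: -287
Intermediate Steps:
V = 0 (V = -5 + 5 = 0)
S(I) = I (S(I) = I + 0 = I)
(29 + (-5 + 2*(2 + 1))*S(4)) - 320 = (29 + (-5 + 2*(2 + 1))*4) - 320 = (29 + (-5 + 2*3)*4) - 320 = (29 + (-5 + 6)*4) - 320 = (29 + 1*4) - 320 = (29 + 4) - 320 = 33 - 320 = -287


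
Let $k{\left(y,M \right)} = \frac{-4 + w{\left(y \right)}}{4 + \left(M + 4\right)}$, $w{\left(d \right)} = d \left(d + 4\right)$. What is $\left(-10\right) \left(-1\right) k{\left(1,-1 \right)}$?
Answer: $\frac{10}{7} \approx 1.4286$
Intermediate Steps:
$w{\left(d \right)} = d \left(4 + d\right)$
$k{\left(y,M \right)} = \frac{-4 + y \left(4 + y\right)}{8 + M}$ ($k{\left(y,M \right)} = \frac{-4 + y \left(4 + y\right)}{4 + \left(M + 4\right)} = \frac{-4 + y \left(4 + y\right)}{4 + \left(4 + M\right)} = \frac{-4 + y \left(4 + y\right)}{8 + M}$)
$\left(-10\right) \left(-1\right) k{\left(1,-1 \right)} = \left(-10\right) \left(-1\right) \frac{-4 + 1 \left(4 + 1\right)}{8 - 1} = 10 \frac{-4 + 1 \cdot 5}{7} = 10 \frac{-4 + 5}{7} = 10 \cdot \frac{1}{7} \cdot 1 = 10 \cdot \frac{1}{7} = \frac{10}{7}$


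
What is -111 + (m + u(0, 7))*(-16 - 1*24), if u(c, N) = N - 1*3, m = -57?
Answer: 2009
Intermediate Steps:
u(c, N) = -3 + N (u(c, N) = N - 3 = -3 + N)
-111 + (m + u(0, 7))*(-16 - 1*24) = -111 + (-57 + (-3 + 7))*(-16 - 1*24) = -111 + (-57 + 4)*(-16 - 24) = -111 - 53*(-40) = -111 + 2120 = 2009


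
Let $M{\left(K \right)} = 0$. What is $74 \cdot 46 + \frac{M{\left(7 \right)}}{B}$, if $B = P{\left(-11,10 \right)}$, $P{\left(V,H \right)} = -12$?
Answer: $3404$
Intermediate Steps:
$B = -12$
$74 \cdot 46 + \frac{M{\left(7 \right)}}{B} = 74 \cdot 46 + \frac{0}{-12} = 3404 + 0 \left(- \frac{1}{12}\right) = 3404 + 0 = 3404$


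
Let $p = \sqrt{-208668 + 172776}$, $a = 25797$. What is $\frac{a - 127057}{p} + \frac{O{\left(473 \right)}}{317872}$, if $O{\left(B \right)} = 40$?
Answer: $\frac{5}{39734} + \frac{50630 i \sqrt{997}}{2991} \approx 0.00012584 + 534.49 i$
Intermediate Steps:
$p = 6 i \sqrt{997}$ ($p = \sqrt{-35892} = 6 i \sqrt{997} \approx 189.45 i$)
$\frac{a - 127057}{p} + \frac{O{\left(473 \right)}}{317872} = \frac{25797 - 127057}{6 i \sqrt{997}} + \frac{40}{317872} = \left(25797 - 127057\right) \left(- \frac{i \sqrt{997}}{5982}\right) + 40 \cdot \frac{1}{317872} = - 101260 \left(- \frac{i \sqrt{997}}{5982}\right) + \frac{5}{39734} = \frac{50630 i \sqrt{997}}{2991} + \frac{5}{39734} = \frac{5}{39734} + \frac{50630 i \sqrt{997}}{2991}$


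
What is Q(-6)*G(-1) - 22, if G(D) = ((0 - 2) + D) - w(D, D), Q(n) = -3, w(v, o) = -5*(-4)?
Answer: 47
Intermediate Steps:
w(v, o) = 20
G(D) = -22 + D (G(D) = ((0 - 2) + D) - 1*20 = (-2 + D) - 20 = -22 + D)
Q(-6)*G(-1) - 22 = -3*(-22 - 1) - 22 = -3*(-23) - 22 = 69 - 22 = 47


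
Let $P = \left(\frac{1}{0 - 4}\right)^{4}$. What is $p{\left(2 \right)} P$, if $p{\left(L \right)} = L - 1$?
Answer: $\frac{1}{256} \approx 0.0039063$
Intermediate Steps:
$p{\left(L \right)} = -1 + L$
$P = \frac{1}{256}$ ($P = \left(\frac{1}{-4}\right)^{4} = \left(- \frac{1}{4}\right)^{4} = \frac{1}{256} \approx 0.0039063$)
$p{\left(2 \right)} P = \left(-1 + 2\right) \frac{1}{256} = 1 \cdot \frac{1}{256} = \frac{1}{256}$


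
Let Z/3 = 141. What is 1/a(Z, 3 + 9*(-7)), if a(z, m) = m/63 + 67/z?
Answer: -2961/2351 ≈ -1.2595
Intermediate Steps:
Z = 423 (Z = 3*141 = 423)
a(z, m) = 67/z + m/63 (a(z, m) = m*(1/63) + 67/z = m/63 + 67/z = 67/z + m/63)
1/a(Z, 3 + 9*(-7)) = 1/(67/423 + (3 + 9*(-7))/63) = 1/(67*(1/423) + (3 - 63)/63) = 1/(67/423 + (1/63)*(-60)) = 1/(67/423 - 20/21) = 1/(-2351/2961) = -2961/2351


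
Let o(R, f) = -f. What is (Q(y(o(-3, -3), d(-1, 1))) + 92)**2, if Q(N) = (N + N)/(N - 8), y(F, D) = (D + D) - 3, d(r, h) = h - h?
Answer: 1036324/121 ≈ 8564.7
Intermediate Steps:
d(r, h) = 0
y(F, D) = -3 + 2*D (y(F, D) = 2*D - 3 = -3 + 2*D)
Q(N) = 2*N/(-8 + N) (Q(N) = (2*N)/(-8 + N) = 2*N/(-8 + N))
(Q(y(o(-3, -3), d(-1, 1))) + 92)**2 = (2*(-3 + 2*0)/(-8 + (-3 + 2*0)) + 92)**2 = (2*(-3 + 0)/(-8 + (-3 + 0)) + 92)**2 = (2*(-3)/(-8 - 3) + 92)**2 = (2*(-3)/(-11) + 92)**2 = (2*(-3)*(-1/11) + 92)**2 = (6/11 + 92)**2 = (1018/11)**2 = 1036324/121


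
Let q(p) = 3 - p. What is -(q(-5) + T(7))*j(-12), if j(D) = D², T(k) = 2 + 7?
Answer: -2448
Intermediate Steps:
T(k) = 9
-(q(-5) + T(7))*j(-12) = -((3 - 1*(-5)) + 9)*(-12)² = -((3 + 5) + 9)*144 = -(8 + 9)*144 = -17*144 = -1*2448 = -2448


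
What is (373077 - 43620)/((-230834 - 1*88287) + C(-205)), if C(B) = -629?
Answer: -329457/319750 ≈ -1.0304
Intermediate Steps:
(373077 - 43620)/((-230834 - 1*88287) + C(-205)) = (373077 - 43620)/((-230834 - 1*88287) - 629) = 329457/((-230834 - 88287) - 629) = 329457/(-319121 - 629) = 329457/(-319750) = 329457*(-1/319750) = -329457/319750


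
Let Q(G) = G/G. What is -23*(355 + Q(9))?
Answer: -8188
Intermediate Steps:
Q(G) = 1
-23*(355 + Q(9)) = -23*(355 + 1) = -23*356 = -8188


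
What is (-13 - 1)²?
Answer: 196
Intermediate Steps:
(-13 - 1)² = (-14)² = 196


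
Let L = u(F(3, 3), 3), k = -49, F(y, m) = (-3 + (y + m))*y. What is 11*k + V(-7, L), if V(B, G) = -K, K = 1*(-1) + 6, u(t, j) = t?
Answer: -544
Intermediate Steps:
F(y, m) = y*(-3 + m + y) (F(y, m) = (-3 + (m + y))*y = (-3 + m + y)*y = y*(-3 + m + y))
K = 5 (K = -1 + 6 = 5)
L = 9 (L = 3*(-3 + 3 + 3) = 3*3 = 9)
V(B, G) = -5 (V(B, G) = -1*5 = -5)
11*k + V(-7, L) = 11*(-49) - 5 = -539 - 5 = -544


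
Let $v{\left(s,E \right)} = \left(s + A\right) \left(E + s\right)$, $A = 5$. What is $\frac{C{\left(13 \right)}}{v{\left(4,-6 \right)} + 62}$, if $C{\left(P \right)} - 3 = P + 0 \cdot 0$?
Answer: $\frac{4}{11} \approx 0.36364$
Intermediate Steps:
$v{\left(s,E \right)} = \left(5 + s\right) \left(E + s\right)$ ($v{\left(s,E \right)} = \left(s + 5\right) \left(E + s\right) = \left(5 + s\right) \left(E + s\right)$)
$C{\left(P \right)} = 3 + P$ ($C{\left(P \right)} = 3 + \left(P + 0 \cdot 0\right) = 3 + \left(P + 0\right) = 3 + P$)
$\frac{C{\left(13 \right)}}{v{\left(4,-6 \right)} + 62} = \frac{3 + 13}{\left(4^{2} + 5 \left(-6\right) + 5 \cdot 4 - 24\right) + 62} = \frac{1}{\left(16 - 30 + 20 - 24\right) + 62} \cdot 16 = \frac{1}{-18 + 62} \cdot 16 = \frac{1}{44} \cdot 16 = \frac{4}{11}$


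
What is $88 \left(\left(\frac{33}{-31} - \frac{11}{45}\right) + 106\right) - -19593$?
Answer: $\frac{40184107}{1395} \approx 28806.0$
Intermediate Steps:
$88 \left(\left(\frac{33}{-31} - \frac{11}{45}\right) + 106\right) - -19593 = 88 \left(\left(33 \left(- \frac{1}{31}\right) - \frac{11}{45}\right) + 106\right) + 19593 = 88 \left(\left(- \frac{33}{31} - \frac{11}{45}\right) + 106\right) + 19593 = 88 \left(- \frac{1826}{1395} + 106\right) + 19593 = 88 \cdot \frac{146044}{1395} + 19593 = \frac{12851872}{1395} + 19593 = \frac{40184107}{1395}$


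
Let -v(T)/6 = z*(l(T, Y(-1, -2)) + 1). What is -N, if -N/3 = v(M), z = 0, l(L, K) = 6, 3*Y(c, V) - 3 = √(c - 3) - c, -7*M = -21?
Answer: 0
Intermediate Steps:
M = 3 (M = -⅐*(-21) = 3)
Y(c, V) = 1 - c/3 + √(-3 + c)/3 (Y(c, V) = 1 + (√(c - 3) - c)/3 = 1 + (√(-3 + c) - c)/3 = 1 + (-c/3 + √(-3 + c)/3) = 1 - c/3 + √(-3 + c)/3)
v(T) = 0 (v(T) = -0*(6 + 1) = -0*7 = -6*0 = 0)
N = 0 (N = -3*0 = 0)
-N = -1*0 = 0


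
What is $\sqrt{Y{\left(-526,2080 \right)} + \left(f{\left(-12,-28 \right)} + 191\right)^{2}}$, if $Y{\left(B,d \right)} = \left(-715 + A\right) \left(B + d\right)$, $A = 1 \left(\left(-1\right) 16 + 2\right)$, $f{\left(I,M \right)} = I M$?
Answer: $i \sqrt{855137} \approx 924.74 i$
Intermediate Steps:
$A = -14$ ($A = 1 \left(-16 + 2\right) = 1 \left(-14\right) = -14$)
$Y{\left(B,d \right)} = - 729 B - 729 d$ ($Y{\left(B,d \right)} = \left(-715 - 14\right) \left(B + d\right) = - 729 \left(B + d\right) = - 729 B - 729 d$)
$\sqrt{Y{\left(-526,2080 \right)} + \left(f{\left(-12,-28 \right)} + 191\right)^{2}} = \sqrt{\left(\left(-729\right) \left(-526\right) - 1516320\right) + \left(\left(-12\right) \left(-28\right) + 191\right)^{2}} = \sqrt{\left(383454 - 1516320\right) + \left(336 + 191\right)^{2}} = \sqrt{-1132866 + 527^{2}} = \sqrt{-1132866 + 277729} = \sqrt{-855137} = i \sqrt{855137}$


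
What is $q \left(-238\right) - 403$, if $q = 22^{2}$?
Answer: $-115595$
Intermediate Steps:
$q = 484$
$q \left(-238\right) - 403 = 484 \left(-238\right) - 403 = -115192 - 403 = -115595$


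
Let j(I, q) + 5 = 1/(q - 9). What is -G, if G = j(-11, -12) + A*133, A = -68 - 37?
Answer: 293371/21 ≈ 13970.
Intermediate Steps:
j(I, q) = -5 + 1/(-9 + q) (j(I, q) = -5 + 1/(q - 9) = -5 + 1/(-9 + q))
A = -105
G = -293371/21 (G = (46 - 5*(-12))/(-9 - 12) - 105*133 = (46 + 60)/(-21) - 13965 = -1/21*106 - 13965 = -106/21 - 13965 = -293371/21 ≈ -13970.)
-G = -1*(-293371/21) = 293371/21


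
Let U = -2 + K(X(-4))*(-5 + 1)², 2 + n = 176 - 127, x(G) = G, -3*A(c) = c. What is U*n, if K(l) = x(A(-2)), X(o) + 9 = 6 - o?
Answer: 1222/3 ≈ 407.33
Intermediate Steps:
A(c) = -c/3
X(o) = -3 - o (X(o) = -9 + (6 - o) = -3 - o)
K(l) = ⅔ (K(l) = -⅓*(-2) = ⅔)
n = 47 (n = -2 + (176 - 127) = -2 + 49 = 47)
U = 26/3 (U = -2 + 2*(-5 + 1)²/3 = -2 + (⅔)*(-4)² = -2 + (⅔)*16 = -2 + 32/3 = 26/3 ≈ 8.6667)
U*n = (26/3)*47 = 1222/3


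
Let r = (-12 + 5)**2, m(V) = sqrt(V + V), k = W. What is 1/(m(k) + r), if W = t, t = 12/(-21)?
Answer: 343/16815 - 2*I*sqrt(14)/16815 ≈ 0.020398 - 0.00044504*I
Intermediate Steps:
t = -4/7 (t = 12*(-1/21) = -4/7 ≈ -0.57143)
W = -4/7 ≈ -0.57143
k = -4/7 ≈ -0.57143
m(V) = sqrt(2)*sqrt(V) (m(V) = sqrt(2*V) = sqrt(2)*sqrt(V))
r = 49 (r = (-7)**2 = 49)
1/(m(k) + r) = 1/(sqrt(2)*sqrt(-4/7) + 49) = 1/(sqrt(2)*(2*I*sqrt(7)/7) + 49) = 1/(2*I*sqrt(14)/7 + 49) = 1/(49 + 2*I*sqrt(14)/7)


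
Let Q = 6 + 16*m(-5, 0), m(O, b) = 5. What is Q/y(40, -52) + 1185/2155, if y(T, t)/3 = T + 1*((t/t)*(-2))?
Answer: 32042/24567 ≈ 1.3043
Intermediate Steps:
Q = 86 (Q = 6 + 16*5 = 6 + 80 = 86)
y(T, t) = -6 + 3*T (y(T, t) = 3*(T + 1*((t/t)*(-2))) = 3*(T + 1*(1*(-2))) = 3*(T + 1*(-2)) = 3*(T - 2) = 3*(-2 + T) = -6 + 3*T)
Q/y(40, -52) + 1185/2155 = 86/(-6 + 3*40) + 1185/2155 = 86/(-6 + 120) + 1185*(1/2155) = 86/114 + 237/431 = 86*(1/114) + 237/431 = 43/57 + 237/431 = 32042/24567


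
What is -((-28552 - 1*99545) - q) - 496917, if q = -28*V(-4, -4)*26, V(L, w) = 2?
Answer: -370276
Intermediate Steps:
q = -1456 (q = -28*2*26 = -56*26 = -1456)
-((-28552 - 1*99545) - q) - 496917 = -((-28552 - 1*99545) - 1*(-1456)) - 496917 = -((-28552 - 99545) + 1456) - 496917 = -(-128097 + 1456) - 496917 = -1*(-126641) - 496917 = 126641 - 496917 = -370276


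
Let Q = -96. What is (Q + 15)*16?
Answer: -1296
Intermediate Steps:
(Q + 15)*16 = (-96 + 15)*16 = -81*16 = -1296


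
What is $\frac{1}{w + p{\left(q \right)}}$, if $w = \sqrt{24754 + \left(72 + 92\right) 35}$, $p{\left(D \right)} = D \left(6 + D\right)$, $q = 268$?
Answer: $\frac{36716}{2696114065} - \frac{\sqrt{30494}}{5392228130} \approx 1.3586 \cdot 10^{-5}$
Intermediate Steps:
$w = \sqrt{30494}$ ($w = \sqrt{24754 + 164 \cdot 35} = \sqrt{24754 + 5740} = \sqrt{30494} \approx 174.63$)
$\frac{1}{w + p{\left(q \right)}} = \frac{1}{\sqrt{30494} + 268 \left(6 + 268\right)} = \frac{1}{\sqrt{30494} + 268 \cdot 274} = \frac{1}{\sqrt{30494} + 73432} = \frac{1}{73432 + \sqrt{30494}}$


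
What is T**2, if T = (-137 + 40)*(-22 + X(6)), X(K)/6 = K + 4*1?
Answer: 13586596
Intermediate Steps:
X(K) = 24 + 6*K (X(K) = 6*(K + 4*1) = 6*(K + 4) = 6*(4 + K) = 24 + 6*K)
T = -3686 (T = (-137 + 40)*(-22 + (24 + 6*6)) = -97*(-22 + (24 + 36)) = -97*(-22 + 60) = -97*38 = -3686)
T**2 = (-3686)**2 = 13586596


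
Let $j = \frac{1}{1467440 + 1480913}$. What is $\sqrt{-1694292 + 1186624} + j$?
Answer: $\frac{1}{2948353} + 2 i \sqrt{126917} \approx 3.3917 \cdot 10^{-7} + 712.51 i$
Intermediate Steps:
$j = \frac{1}{2948353} \approx 3.3917 \cdot 10^{-7}$
$\sqrt{-1694292 + 1186624} + j = \sqrt{-1694292 + 1186624} + \frac{1}{2948353} = \sqrt{-507668} + \frac{1}{2948353} = 2 i \sqrt{126917} + \frac{1}{2948353} = \frac{1}{2948353} + 2 i \sqrt{126917}$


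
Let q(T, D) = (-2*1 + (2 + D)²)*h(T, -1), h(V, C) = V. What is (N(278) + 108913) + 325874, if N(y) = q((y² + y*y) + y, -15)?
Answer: 26294069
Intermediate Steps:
q(T, D) = T*(-2 + (2 + D)²) (q(T, D) = (-2*1 + (2 + D)²)*T = (-2 + (2 + D)²)*T = T*(-2 + (2 + D)²))
N(y) = 167*y + 334*y² (N(y) = ((y² + y*y) + y)*(-2 + (2 - 15)²) = ((y² + y²) + y)*(-2 + (-13)²) = (2*y² + y)*(-2 + 169) = (y + 2*y²)*167 = 167*y + 334*y²)
(N(278) + 108913) + 325874 = (167*278*(1 + 2*278) + 108913) + 325874 = (167*278*(1 + 556) + 108913) + 325874 = (167*278*557 + 108913) + 325874 = (25859282 + 108913) + 325874 = 25968195 + 325874 = 26294069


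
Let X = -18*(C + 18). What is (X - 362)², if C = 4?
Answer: 574564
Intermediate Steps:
X = -396 (X = -18*(4 + 18) = -18*22 = -396)
(X - 362)² = (-396 - 362)² = (-758)² = 574564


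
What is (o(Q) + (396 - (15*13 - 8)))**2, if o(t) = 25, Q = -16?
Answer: 54756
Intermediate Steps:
(o(Q) + (396 - (15*13 - 8)))**2 = (25 + (396 - (15*13 - 8)))**2 = (25 + (396 - (195 - 8)))**2 = (25 + (396 - 1*187))**2 = (25 + (396 - 187))**2 = (25 + 209)**2 = 234**2 = 54756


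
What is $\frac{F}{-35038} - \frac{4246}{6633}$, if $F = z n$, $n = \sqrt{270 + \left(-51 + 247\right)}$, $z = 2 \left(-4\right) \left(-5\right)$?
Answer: $- \frac{386}{603} - \frac{20 \sqrt{466}}{17519} \approx -0.66478$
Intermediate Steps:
$z = 40$ ($z = \left(-8\right) \left(-5\right) = 40$)
$n = \sqrt{466}$ ($n = \sqrt{270 + 196} = \sqrt{466} \approx 21.587$)
$F = 40 \sqrt{466} \approx 863.48$
$\frac{F}{-35038} - \frac{4246}{6633} = \frac{40 \sqrt{466}}{-35038} - \frac{4246}{6633} = 40 \sqrt{466} \left(- \frac{1}{35038}\right) - \frac{386}{603} = - \frac{20 \sqrt{466}}{17519} - \frac{386}{603} = - \frac{386}{603} - \frac{20 \sqrt{466}}{17519}$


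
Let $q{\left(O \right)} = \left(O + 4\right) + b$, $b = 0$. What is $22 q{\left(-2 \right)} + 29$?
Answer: $73$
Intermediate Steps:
$q{\left(O \right)} = 4 + O$ ($q{\left(O \right)} = \left(O + 4\right) + 0 = \left(4 + O\right) + 0 = 4 + O$)
$22 q{\left(-2 \right)} + 29 = 22 \left(4 - 2\right) + 29 = 22 \cdot 2 + 29 = 44 + 29 = 73$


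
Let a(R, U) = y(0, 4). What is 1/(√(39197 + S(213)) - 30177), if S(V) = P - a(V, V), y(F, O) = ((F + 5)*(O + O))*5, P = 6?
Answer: -10059/303537442 - √39003/910612326 ≈ -3.3356e-5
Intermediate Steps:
y(F, O) = 10*O*(5 + F) (y(F, O) = ((5 + F)*(2*O))*5 = (2*O*(5 + F))*5 = 10*O*(5 + F))
a(R, U) = 200 (a(R, U) = 10*4*(5 + 0) = 10*4*5 = 200)
S(V) = -194 (S(V) = 6 - 1*200 = 6 - 200 = -194)
1/(√(39197 + S(213)) - 30177) = 1/(√(39197 - 194) - 30177) = 1/(√39003 - 30177) = 1/(-30177 + √39003)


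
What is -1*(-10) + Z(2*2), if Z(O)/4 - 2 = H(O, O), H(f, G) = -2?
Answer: 10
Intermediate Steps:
Z(O) = 0 (Z(O) = 8 + 4*(-2) = 8 - 8 = 0)
-1*(-10) + Z(2*2) = -1*(-10) + 0 = 10 + 0 = 10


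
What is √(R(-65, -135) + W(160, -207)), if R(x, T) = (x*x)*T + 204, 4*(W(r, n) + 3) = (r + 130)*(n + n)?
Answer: I*√600189 ≈ 774.72*I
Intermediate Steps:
W(r, n) = -3 + n*(130 + r)/2 (W(r, n) = -3 + ((r + 130)*(n + n))/4 = -3 + ((130 + r)*(2*n))/4 = -3 + (2*n*(130 + r))/4 = -3 + n*(130 + r)/2)
R(x, T) = 204 + T*x² (R(x, T) = x²*T + 204 = T*x² + 204 = 204 + T*x²)
√(R(-65, -135) + W(160, -207)) = √((204 - 135*(-65)²) + (-3 + 65*(-207) + (½)*(-207)*160)) = √((204 - 135*4225) + (-3 - 13455 - 16560)) = √((204 - 570375) - 30018) = √(-570171 - 30018) = √(-600189) = I*√600189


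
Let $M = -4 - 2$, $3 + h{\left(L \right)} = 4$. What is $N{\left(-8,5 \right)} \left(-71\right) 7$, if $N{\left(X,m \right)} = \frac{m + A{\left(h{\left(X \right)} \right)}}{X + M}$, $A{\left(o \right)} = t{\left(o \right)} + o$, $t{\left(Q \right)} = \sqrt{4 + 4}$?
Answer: $213 + 71 \sqrt{2} \approx 313.41$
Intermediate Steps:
$h{\left(L \right)} = 1$ ($h{\left(L \right)} = -3 + 4 = 1$)
$t{\left(Q \right)} = 2 \sqrt{2}$ ($t{\left(Q \right)} = \sqrt{8} = 2 \sqrt{2}$)
$A{\left(o \right)} = o + 2 \sqrt{2}$ ($A{\left(o \right)} = 2 \sqrt{2} + o = o + 2 \sqrt{2}$)
$M = -6$
$N{\left(X,m \right)} = \frac{1 + m + 2 \sqrt{2}}{-6 + X}$ ($N{\left(X,m \right)} = \frac{m + \left(1 + 2 \sqrt{2}\right)}{X - 6} = \frac{1 + m + 2 \sqrt{2}}{-6 + X}$)
$N{\left(-8,5 \right)} \left(-71\right) 7 = \frac{1 + 5 + 2 \sqrt{2}}{-6 - 8} \left(-71\right) 7 = \frac{6 + 2 \sqrt{2}}{-14} \left(-71\right) 7 = - \frac{6 + 2 \sqrt{2}}{14} \left(-71\right) 7 = \left(- \frac{3}{7} - \frac{\sqrt{2}}{7}\right) \left(-71\right) 7 = \left(\frac{213}{7} + \frac{71 \sqrt{2}}{7}\right) 7 = 213 + 71 \sqrt{2}$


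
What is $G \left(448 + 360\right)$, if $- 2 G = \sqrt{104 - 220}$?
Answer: $- 808 i \sqrt{29} \approx - 4351.2 i$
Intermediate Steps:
$G = - i \sqrt{29}$ ($G = - \frac{\sqrt{104 - 220}}{2} = - \frac{\sqrt{-116}}{2} = - \frac{2 i \sqrt{29}}{2} = - i \sqrt{29} \approx - 5.3852 i$)
$G \left(448 + 360\right) = - i \sqrt{29} \left(448 + 360\right) = - i \sqrt{29} \cdot 808 = - 808 i \sqrt{29}$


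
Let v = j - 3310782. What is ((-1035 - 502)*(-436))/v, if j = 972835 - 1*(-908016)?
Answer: -670132/1429931 ≈ -0.46865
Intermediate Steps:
j = 1880851 (j = 972835 + 908016 = 1880851)
v = -1429931 (v = 1880851 - 3310782 = -1429931)
((-1035 - 502)*(-436))/v = ((-1035 - 502)*(-436))/(-1429931) = -1537*(-436)*(-1/1429931) = 670132*(-1/1429931) = -670132/1429931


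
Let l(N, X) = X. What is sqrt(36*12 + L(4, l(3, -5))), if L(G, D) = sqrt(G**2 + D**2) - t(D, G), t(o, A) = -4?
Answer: sqrt(436 + sqrt(41)) ≈ 21.033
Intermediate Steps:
L(G, D) = 4 + sqrt(D**2 + G**2) (L(G, D) = sqrt(G**2 + D**2) - 1*(-4) = sqrt(D**2 + G**2) + 4 = 4 + sqrt(D**2 + G**2))
sqrt(36*12 + L(4, l(3, -5))) = sqrt(36*12 + (4 + sqrt((-5)**2 + 4**2))) = sqrt(432 + (4 + sqrt(25 + 16))) = sqrt(432 + (4 + sqrt(41))) = sqrt(436 + sqrt(41))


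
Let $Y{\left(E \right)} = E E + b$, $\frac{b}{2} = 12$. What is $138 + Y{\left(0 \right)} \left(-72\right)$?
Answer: $-1590$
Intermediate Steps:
$b = 24$ ($b = 2 \cdot 12 = 24$)
$Y{\left(E \right)} = 24 + E^{2}$ ($Y{\left(E \right)} = E E + 24 = E^{2} + 24 = 24 + E^{2}$)
$138 + Y{\left(0 \right)} \left(-72\right) = 138 + \left(24 + 0^{2}\right) \left(-72\right) = 138 + \left(24 + 0\right) \left(-72\right) = 138 + 24 \left(-72\right) = 138 - 1728 = -1590$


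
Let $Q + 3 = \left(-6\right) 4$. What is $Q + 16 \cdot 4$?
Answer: $37$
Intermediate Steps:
$Q = -27$ ($Q = -3 - 24 = -27$)
$Q + 16 \cdot 4 = -27 + 16 \cdot 4 = -27 + 64 = 37$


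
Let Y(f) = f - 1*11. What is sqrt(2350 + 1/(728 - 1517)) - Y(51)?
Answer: -40 + sqrt(1462923561)/789 ≈ 8.4768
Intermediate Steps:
Y(f) = -11 + f (Y(f) = f - 11 = -11 + f)
sqrt(2350 + 1/(728 - 1517)) - Y(51) = sqrt(2350 + 1/(728 - 1517)) - (-11 + 51) = sqrt(2350 + 1/(-789)) - 1*40 = sqrt(2350 - 1/789) - 40 = sqrt(1854149/789) - 40 = sqrt(1462923561)/789 - 40 = -40 + sqrt(1462923561)/789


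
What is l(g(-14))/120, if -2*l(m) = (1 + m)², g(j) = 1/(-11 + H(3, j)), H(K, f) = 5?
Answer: -5/1728 ≈ -0.0028935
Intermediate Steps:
g(j) = -⅙ (g(j) = 1/(-11 + 5) = 1/(-6) = -⅙)
l(m) = -(1 + m)²/2
l(g(-14))/120 = -(1 - ⅙)²/2/120 = -(⅚)²/2*(1/120) = -½*25/36*(1/120) = -25/72*1/120 = -5/1728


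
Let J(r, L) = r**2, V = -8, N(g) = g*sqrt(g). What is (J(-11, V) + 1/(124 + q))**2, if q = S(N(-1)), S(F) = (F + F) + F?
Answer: 3465960400672/236698225 + 11170254*I/236698225 ≈ 14643.0 + 0.047192*I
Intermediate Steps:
N(g) = g**(3/2)
S(F) = 3*F (S(F) = 2*F + F = 3*F)
q = -3*I (q = 3*(-1)**(3/2) = 3*(-I) = -3*I ≈ -3.0*I)
(J(-11, V) + 1/(124 + q))**2 = ((-11)**2 + 1/(124 - 3*I))**2 = (121 + (124 + 3*I)/15385)**2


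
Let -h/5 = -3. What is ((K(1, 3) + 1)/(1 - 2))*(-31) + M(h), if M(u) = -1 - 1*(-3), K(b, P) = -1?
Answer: 2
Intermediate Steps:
h = 15 (h = -5*(-3) = 15)
M(u) = 2 (M(u) = -1 + 3 = 2)
((K(1, 3) + 1)/(1 - 2))*(-31) + M(h) = ((-1 + 1)/(1 - 2))*(-31) + 2 = (0/(-1))*(-31) + 2 = (0*(-1))*(-31) + 2 = 0*(-31) + 2 = 0 + 2 = 2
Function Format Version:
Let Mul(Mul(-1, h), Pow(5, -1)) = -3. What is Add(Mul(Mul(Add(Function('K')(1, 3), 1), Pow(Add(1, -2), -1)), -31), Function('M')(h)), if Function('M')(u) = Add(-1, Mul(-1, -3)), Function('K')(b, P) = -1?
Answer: 2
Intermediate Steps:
h = 15 (h = Mul(-5, -3) = 15)
Function('M')(u) = 2 (Function('M')(u) = Add(-1, 3) = 2)
Add(Mul(Mul(Add(Function('K')(1, 3), 1), Pow(Add(1, -2), -1)), -31), Function('M')(h)) = Add(Mul(Mul(Add(-1, 1), Pow(Add(1, -2), -1)), -31), 2) = Add(Mul(Mul(0, Pow(-1, -1)), -31), 2) = Add(Mul(Mul(0, -1), -31), 2) = Add(Mul(0, -31), 2) = Add(0, 2) = 2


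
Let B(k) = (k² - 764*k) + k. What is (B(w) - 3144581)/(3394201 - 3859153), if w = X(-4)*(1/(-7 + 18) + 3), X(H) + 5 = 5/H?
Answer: 1514662529/225036768 ≈ 6.7307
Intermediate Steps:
X(H) = -5 + 5/H
w = -425/22 (w = (-5 + 5/(-4))*(1/(-7 + 18) + 3) = (-5 + 5*(-¼))*(1/11 + 3) = (-5 - 5/4)*(1/11 + 3) = -25/4*34/11 = -425/22 ≈ -19.318)
B(k) = k² - 763*k
(B(w) - 3144581)/(3394201 - 3859153) = (-425*(-763 - 425/22)/22 - 3144581)/(3394201 - 3859153) = (-425/22*(-17211/22) - 3144581)/(-464952) = (7314675/484 - 3144581)*(-1/464952) = -1514662529/484*(-1/464952) = 1514662529/225036768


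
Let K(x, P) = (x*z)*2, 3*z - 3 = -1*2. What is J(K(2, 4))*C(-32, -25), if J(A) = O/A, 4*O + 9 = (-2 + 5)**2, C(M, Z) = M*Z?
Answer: 0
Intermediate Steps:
O = 0 (O = -9/4 + (-2 + 5)**2/4 = -9/4 + (1/4)*3**2 = -9/4 + (1/4)*9 = -9/4 + 9/4 = 0)
z = 1/3 (z = 1 + (-1*2)/3 = 1 + (1/3)*(-2) = 1 - 2/3 = 1/3 ≈ 0.33333)
K(x, P) = 2*x/3 (K(x, P) = (x*(1/3))*2 = (x/3)*2 = 2*x/3)
J(A) = 0 (J(A) = 0/A = 0)
J(K(2, 4))*C(-32, -25) = 0*(-32*(-25)) = 0*800 = 0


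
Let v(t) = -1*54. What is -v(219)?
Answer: 54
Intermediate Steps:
v(t) = -54
-v(219) = -1*(-54) = 54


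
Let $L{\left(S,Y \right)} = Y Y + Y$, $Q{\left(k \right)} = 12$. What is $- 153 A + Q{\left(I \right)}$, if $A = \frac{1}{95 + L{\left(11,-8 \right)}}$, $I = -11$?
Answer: $\frac{1659}{151} \approx 10.987$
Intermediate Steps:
$L{\left(S,Y \right)} = Y + Y^{2}$ ($L{\left(S,Y \right)} = Y^{2} + Y = Y + Y^{2}$)
$A = \frac{1}{151}$ ($A = \frac{1}{95 - 8 \left(1 - 8\right)} = \frac{1}{95 - -56} = \frac{1}{95 + 56} = \frac{1}{151} \approx 0.0066225$)
$- 153 A + Q{\left(I \right)} = \left(-153\right) \frac{1}{151} + 12 = - \frac{153}{151} + 12 = \frac{1659}{151}$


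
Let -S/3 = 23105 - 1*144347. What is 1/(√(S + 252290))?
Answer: √38501/154004 ≈ 0.0012741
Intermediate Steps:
S = 363726 (S = -3*(23105 - 1*144347) = -3*(23105 - 144347) = -3*(-121242) = 363726)
1/(√(S + 252290)) = 1/(√(363726 + 252290)) = 1/(√616016) = 1/(4*√38501) = √38501/154004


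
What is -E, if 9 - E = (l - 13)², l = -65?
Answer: 6075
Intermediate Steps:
E = -6075 (E = 9 - (-65 - 13)² = 9 - 1*(-78)² = 9 - 1*6084 = 9 - 6084 = -6075)
-E = -1*(-6075) = 6075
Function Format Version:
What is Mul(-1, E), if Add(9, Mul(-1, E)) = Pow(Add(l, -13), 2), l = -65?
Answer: 6075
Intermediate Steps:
E = -6075 (E = Add(9, Mul(-1, Pow(Add(-65, -13), 2))) = Add(9, Mul(-1, Pow(-78, 2))) = Add(9, Mul(-1, 6084)) = Add(9, -6084) = -6075)
Mul(-1, E) = Mul(-1, -6075) = 6075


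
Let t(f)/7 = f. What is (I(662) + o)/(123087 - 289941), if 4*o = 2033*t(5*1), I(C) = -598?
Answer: -22921/222472 ≈ -0.10303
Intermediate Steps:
t(f) = 7*f
o = 71155/4 (o = (2033*(7*(5*1)))/4 = (2033*(7*5))/4 = (2033*35)/4 = (¼)*71155 = 71155/4 ≈ 17789.)
(I(662) + o)/(123087 - 289941) = (-598 + 71155/4)/(123087 - 289941) = (68763/4)/(-166854) = (68763/4)*(-1/166854) = -22921/222472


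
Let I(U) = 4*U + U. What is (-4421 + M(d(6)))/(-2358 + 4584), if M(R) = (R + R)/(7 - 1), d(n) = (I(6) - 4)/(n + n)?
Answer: -79565/40068 ≈ -1.9857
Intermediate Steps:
I(U) = 5*U
d(n) = 13/n (d(n) = (5*6 - 4)/(n + n) = (30 - 4)/((2*n)) = 26*(1/(2*n)) = 13/n)
M(R) = R/3 (M(R) = (2*R)/6 = (2*R)*(⅙) = R/3)
(-4421 + M(d(6)))/(-2358 + 4584) = (-4421 + (13/6)/3)/(-2358 + 4584) = (-4421 + (13*(⅙))/3)/2226 = (-4421 + (⅓)*(13/6))*(1/2226) = (-4421 + 13/18)*(1/2226) = -79565/18*1/2226 = -79565/40068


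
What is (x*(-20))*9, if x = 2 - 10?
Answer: 1440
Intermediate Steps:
x = -8
(x*(-20))*9 = -8*(-20)*9 = 160*9 = 1440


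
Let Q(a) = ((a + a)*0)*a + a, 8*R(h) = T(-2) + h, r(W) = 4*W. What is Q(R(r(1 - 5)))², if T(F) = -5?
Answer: 441/64 ≈ 6.8906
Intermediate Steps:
R(h) = -5/8 + h/8 (R(h) = (-5 + h)/8 = -5/8 + h/8)
Q(a) = a (Q(a) = ((2*a)*0)*a + a = 0*a + a = 0 + a = a)
Q(R(r(1 - 5)))² = (-5/8 + (4*(1 - 5))/8)² = (-5/8 + (4*(-4))/8)² = (-5/8 + (⅛)*(-16))² = (-5/8 - 2)² = (-21/8)² = 441/64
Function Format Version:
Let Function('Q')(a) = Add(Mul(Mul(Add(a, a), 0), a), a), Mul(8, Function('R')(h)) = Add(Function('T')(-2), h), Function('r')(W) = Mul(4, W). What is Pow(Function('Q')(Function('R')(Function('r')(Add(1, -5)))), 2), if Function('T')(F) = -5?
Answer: Rational(441, 64) ≈ 6.8906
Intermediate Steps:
Function('R')(h) = Add(Rational(-5, 8), Mul(Rational(1, 8), h)) (Function('R')(h) = Mul(Rational(1, 8), Add(-5, h)) = Add(Rational(-5, 8), Mul(Rational(1, 8), h)))
Function('Q')(a) = a (Function('Q')(a) = Add(Mul(Mul(Mul(2, a), 0), a), a) = Add(Mul(0, a), a) = Add(0, a) = a)
Pow(Function('Q')(Function('R')(Function('r')(Add(1, -5)))), 2) = Pow(Add(Rational(-5, 8), Mul(Rational(1, 8), Mul(4, Add(1, -5)))), 2) = Pow(Add(Rational(-5, 8), Mul(Rational(1, 8), Mul(4, -4))), 2) = Pow(Add(Rational(-5, 8), Mul(Rational(1, 8), -16)), 2) = Pow(Add(Rational(-5, 8), -2), 2) = Pow(Rational(-21, 8), 2) = Rational(441, 64)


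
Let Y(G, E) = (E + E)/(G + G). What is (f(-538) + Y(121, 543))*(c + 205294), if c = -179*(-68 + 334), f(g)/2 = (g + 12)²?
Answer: 10557643366800/121 ≈ 8.7253e+10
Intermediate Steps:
Y(G, E) = E/G (Y(G, E) = (2*E)/((2*G)) = (2*E)*(1/(2*G)) = E/G)
f(g) = 2*(12 + g)² (f(g) = 2*(g + 12)² = 2*(12 + g)²)
c = -47614 (c = -179*266 = -47614)
(f(-538) + Y(121, 543))*(c + 205294) = (2*(12 - 538)² + 543/121)*(-47614 + 205294) = (2*(-526)² + 543*(1/121))*157680 = (2*276676 + 543/121)*157680 = (553352 + 543/121)*157680 = (66956135/121)*157680 = 10557643366800/121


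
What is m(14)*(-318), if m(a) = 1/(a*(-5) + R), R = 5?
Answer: 318/65 ≈ 4.8923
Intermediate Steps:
m(a) = 1/(5 - 5*a) (m(a) = 1/(a*(-5) + 5) = 1/(-5*a + 5) = 1/(5 - 5*a))
m(14)*(-318) = -1/(-5 + 5*14)*(-318) = -1/(-5 + 70)*(-318) = -1/65*(-318) = 318/65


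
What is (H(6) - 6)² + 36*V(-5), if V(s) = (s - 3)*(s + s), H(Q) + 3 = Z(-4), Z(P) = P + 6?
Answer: 2929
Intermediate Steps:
Z(P) = 6 + P
H(Q) = -1 (H(Q) = -3 + (6 - 4) = -3 + 2 = -1)
V(s) = 2*s*(-3 + s) (V(s) = (-3 + s)*(2*s) = 2*s*(-3 + s))
(H(6) - 6)² + 36*V(-5) = (-1 - 6)² + 36*(2*(-5)*(-3 - 5)) = (-7)² + 36*(2*(-5)*(-8)) = 49 + 36*80 = 49 + 2880 = 2929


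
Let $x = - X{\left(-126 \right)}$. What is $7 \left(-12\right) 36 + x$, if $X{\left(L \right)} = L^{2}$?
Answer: $-18900$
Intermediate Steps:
$x = -15876$ ($x = - \left(-126\right)^{2} = \left(-1\right) 15876 = -15876$)
$7 \left(-12\right) 36 + x = 7 \left(-12\right) 36 - 15876 = \left(-84\right) 36 - 15876 = -3024 - 15876 = -18900$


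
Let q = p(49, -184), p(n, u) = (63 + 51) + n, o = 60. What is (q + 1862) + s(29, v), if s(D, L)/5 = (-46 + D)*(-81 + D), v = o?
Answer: 6445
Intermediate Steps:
v = 60
p(n, u) = 114 + n
s(D, L) = 5*(-81 + D)*(-46 + D) (s(D, L) = 5*((-46 + D)*(-81 + D)) = 5*((-81 + D)*(-46 + D)) = 5*(-81 + D)*(-46 + D))
q = 163 (q = 114 + 49 = 163)
(q + 1862) + s(29, v) = (163 + 1862) + (18630 - 635*29 + 5*29²) = 2025 + (18630 - 18415 + 5*841) = 2025 + (18630 - 18415 + 4205) = 2025 + 4420 = 6445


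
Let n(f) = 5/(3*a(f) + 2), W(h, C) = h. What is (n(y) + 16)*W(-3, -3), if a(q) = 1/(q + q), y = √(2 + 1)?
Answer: -744/13 + 30*√3/13 ≈ -53.234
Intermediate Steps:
y = √3 ≈ 1.7320
a(q) = 1/(2*q)
n(f) = 5/(2 + 3/(2*f)) (n(f) = 5/(3*(1/(2*f)) + 2) = 5/(3/(2*f) + 2) = 5/(2 + 3/(2*f)))
(n(y) + 16)*W(-3, -3) = (10*√3/(3 + 4*√3) + 16)*(-3) = (16 + 10*√3/(3 + 4*√3))*(-3) = -48 - 30*√3/(3 + 4*√3)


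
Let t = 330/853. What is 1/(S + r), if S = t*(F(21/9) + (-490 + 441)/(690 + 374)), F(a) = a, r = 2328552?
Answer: 64828/150955426421 ≈ 4.2945e-7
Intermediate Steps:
t = 330/853 (t = 330*(1/853) = 330/853 ≈ 0.38687)
S = 57365/64828 (S = 330*(21/9 + (-490 + 441)/(690 + 374))/853 = 330*(21*(⅑) - 49/1064)/853 = 330*(7/3 - 49*1/1064)/853 = 330*(7/3 - 7/152)/853 = (330/853)*(1043/456) = 57365/64828 ≈ 0.88488)
1/(S + r) = 1/(57365/64828 + 2328552) = 1/(150955426421/64828) = 64828/150955426421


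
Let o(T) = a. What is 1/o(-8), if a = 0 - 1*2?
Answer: -½ ≈ -0.50000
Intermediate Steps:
a = -2 (a = 0 - 2 = -2)
o(T) = -2
1/o(-8) = 1/(-2) = -½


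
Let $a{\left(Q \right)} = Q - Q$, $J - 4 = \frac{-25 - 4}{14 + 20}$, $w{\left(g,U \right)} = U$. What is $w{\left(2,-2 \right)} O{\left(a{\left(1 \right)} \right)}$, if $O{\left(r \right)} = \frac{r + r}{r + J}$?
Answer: $0$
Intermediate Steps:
$J = \frac{107}{34}$ ($J = 4 + \frac{-25 - 4}{14 + 20} = 4 - \frac{29}{34} = \frac{107}{34} \approx 3.1471$)
$a{\left(Q \right)} = 0$
$O{\left(r \right)} = \frac{2 r}{\frac{107}{34} + r}$ ($O{\left(r \right)} = \frac{r + r}{r + \frac{107}{34}} = \frac{2 r}{\frac{107}{34} + r}$)
$w{\left(2,-2 \right)} O{\left(a{\left(1 \right)} \right)} = - 2 \cdot 68 \cdot 0 \frac{1}{107 + 34 \cdot 0} = - 2 \cdot 68 \cdot 0 \frac{1}{107 + 0} = - 2 \cdot 68 \cdot 0 \cdot \frac{1}{107} = \left(-2\right) 0 = 0$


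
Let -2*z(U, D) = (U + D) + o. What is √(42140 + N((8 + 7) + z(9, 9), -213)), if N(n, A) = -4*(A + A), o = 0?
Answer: 2*√10961 ≈ 209.39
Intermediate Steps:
z(U, D) = -D/2 - U/2 (z(U, D) = -((U + D) + 0)/2 = -((D + U) + 0)/2 = -(D + U)/2 = -D/2 - U/2)
N(n, A) = -8*A
√(42140 + N((8 + 7) + z(9, 9), -213)) = √(42140 - 8*(-213)) = √(42140 + 1704) = √43844 = 2*√10961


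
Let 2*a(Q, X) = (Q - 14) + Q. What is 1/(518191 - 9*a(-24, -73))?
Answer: 1/518470 ≈ 1.9288e-6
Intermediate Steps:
a(Q, X) = -7 + Q (a(Q, X) = ((Q - 14) + Q)/2 = ((-14 + Q) + Q)/2 = (-14 + 2*Q)/2 = -7 + Q)
1/(518191 - 9*a(-24, -73)) = 1/(518191 - 9*(-7 - 24)) = 1/(518191 - 9*(-31)) = 1/(518191 + 279) = 1/518470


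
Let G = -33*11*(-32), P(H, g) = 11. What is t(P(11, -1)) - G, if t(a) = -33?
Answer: -11649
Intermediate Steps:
G = 11616 (G = -363*(-32) = 11616)
t(P(11, -1)) - G = -33 - 1*11616 = -33 - 11616 = -11649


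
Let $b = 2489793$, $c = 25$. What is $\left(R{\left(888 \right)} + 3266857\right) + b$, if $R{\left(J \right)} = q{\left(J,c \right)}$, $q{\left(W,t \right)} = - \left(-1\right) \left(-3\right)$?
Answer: $5756647$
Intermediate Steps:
$q{\left(W,t \right)} = -3$ ($q{\left(W,t \right)} = \left(-1\right) 3 = -3$)
$R{\left(J \right)} = -3$
$\left(R{\left(888 \right)} + 3266857\right) + b = \left(-3 + 3266857\right) + 2489793 = 3266854 + 2489793 = 5756647$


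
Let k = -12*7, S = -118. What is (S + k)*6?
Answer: -1212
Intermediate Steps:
k = -84
(S + k)*6 = (-118 - 84)*6 = -202*6 = -1212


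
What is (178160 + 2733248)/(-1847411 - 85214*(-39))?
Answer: 2911408/1475935 ≈ 1.9726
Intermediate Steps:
(178160 + 2733248)/(-1847411 - 85214*(-39)) = 2911408/(-1847411 + 3323346) = 2911408/1475935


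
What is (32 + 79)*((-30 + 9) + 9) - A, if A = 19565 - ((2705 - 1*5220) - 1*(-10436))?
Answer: -12976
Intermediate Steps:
A = 11644 (A = 19565 - ((2705 - 5220) + 10436) = 19565 - (-2515 + 10436) = 19565 - 1*7921 = 19565 - 7921 = 11644)
(32 + 79)*((-30 + 9) + 9) - A = (32 + 79)*((-30 + 9) + 9) - 1*11644 = 111*(-21 + 9) - 11644 = 111*(-12) - 11644 = -1332 - 11644 = -12976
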